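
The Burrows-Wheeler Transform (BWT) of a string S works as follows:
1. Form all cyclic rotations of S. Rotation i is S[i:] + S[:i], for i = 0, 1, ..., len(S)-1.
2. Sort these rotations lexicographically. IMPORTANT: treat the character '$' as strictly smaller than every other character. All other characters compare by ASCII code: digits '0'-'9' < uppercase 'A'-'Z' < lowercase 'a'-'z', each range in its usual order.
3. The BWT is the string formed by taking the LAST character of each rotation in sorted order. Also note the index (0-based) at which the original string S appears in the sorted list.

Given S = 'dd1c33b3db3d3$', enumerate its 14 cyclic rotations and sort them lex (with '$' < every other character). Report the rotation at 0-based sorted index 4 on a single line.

All 14 rotations (rotation i = S[i:]+S[:i]):
  rot[0] = dd1c33b3db3d3$
  rot[1] = d1c33b3db3d3$d
  rot[2] = 1c33b3db3d3$dd
  rot[3] = c33b3db3d3$dd1
  rot[4] = 33b3db3d3$dd1c
  rot[5] = 3b3db3d3$dd1c3
  rot[6] = b3db3d3$dd1c33
  rot[7] = 3db3d3$dd1c33b
  rot[8] = db3d3$dd1c33b3
  rot[9] = b3d3$dd1c33b3d
  rot[10] = 3d3$dd1c33b3db
  rot[11] = d3$dd1c33b3db3
  rot[12] = 3$dd1c33b3db3d
  rot[13] = $dd1c33b3db3d3
Sorted (with $ < everything):
  sorted[0] = $dd1c33b3db3d3
  sorted[1] = 1c33b3db3d3$dd
  sorted[2] = 3$dd1c33b3db3d
  sorted[3] = 33b3db3d3$dd1c
  sorted[4] = 3b3db3d3$dd1c3
  sorted[5] = 3d3$dd1c33b3db
  sorted[6] = 3db3d3$dd1c33b
  sorted[7] = b3d3$dd1c33b3d
  sorted[8] = b3db3d3$dd1c33
  sorted[9] = c33b3db3d3$dd1
  sorted[10] = d1c33b3db3d3$d
  sorted[11] = d3$dd1c33b3db3
  sorted[12] = db3d3$dd1c33b3
  sorted[13] = dd1c33b3db3d3$
sorted[4] = 3b3db3d3$dd1c3

Answer: 3b3db3d3$dd1c3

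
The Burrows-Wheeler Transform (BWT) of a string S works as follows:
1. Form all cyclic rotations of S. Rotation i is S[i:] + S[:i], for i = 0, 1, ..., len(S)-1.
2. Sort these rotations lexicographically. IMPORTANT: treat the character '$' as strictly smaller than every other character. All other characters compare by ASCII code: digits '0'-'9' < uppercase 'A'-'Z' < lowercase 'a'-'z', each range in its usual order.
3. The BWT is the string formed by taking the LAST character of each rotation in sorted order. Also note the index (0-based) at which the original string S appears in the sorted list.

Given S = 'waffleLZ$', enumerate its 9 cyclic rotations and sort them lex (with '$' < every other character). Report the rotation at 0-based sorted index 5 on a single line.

Answer: ffleLZ$wa

Derivation:
All 9 rotations (rotation i = S[i:]+S[:i]):
  rot[0] = waffleLZ$
  rot[1] = affleLZ$w
  rot[2] = ffleLZ$wa
  rot[3] = fleLZ$waf
  rot[4] = leLZ$waff
  rot[5] = eLZ$waffl
  rot[6] = LZ$waffle
  rot[7] = Z$waffleL
  rot[8] = $waffleLZ
Sorted (with $ < everything):
  sorted[0] = $waffleLZ
  sorted[1] = LZ$waffle
  sorted[2] = Z$waffleL
  sorted[3] = affleLZ$w
  sorted[4] = eLZ$waffl
  sorted[5] = ffleLZ$wa
  sorted[6] = fleLZ$waf
  sorted[7] = leLZ$waff
  sorted[8] = waffleLZ$
sorted[5] = ffleLZ$wa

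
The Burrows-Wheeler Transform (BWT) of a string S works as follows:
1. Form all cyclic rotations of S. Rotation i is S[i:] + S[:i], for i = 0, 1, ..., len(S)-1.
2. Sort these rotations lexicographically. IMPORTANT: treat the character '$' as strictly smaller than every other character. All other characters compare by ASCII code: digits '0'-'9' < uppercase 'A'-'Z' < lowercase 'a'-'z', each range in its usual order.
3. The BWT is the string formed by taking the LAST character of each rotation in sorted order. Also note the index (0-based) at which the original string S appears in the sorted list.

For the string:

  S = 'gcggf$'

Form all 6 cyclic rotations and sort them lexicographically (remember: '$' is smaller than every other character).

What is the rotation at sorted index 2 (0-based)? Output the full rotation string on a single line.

Answer: f$gcgg

Derivation:
All 6 rotations (rotation i = S[i:]+S[:i]):
  rot[0] = gcggf$
  rot[1] = cggf$g
  rot[2] = ggf$gc
  rot[3] = gf$gcg
  rot[4] = f$gcgg
  rot[5] = $gcggf
Sorted (with $ < everything):
  sorted[0] = $gcggf
  sorted[1] = cggf$g
  sorted[2] = f$gcgg
  sorted[3] = gcggf$
  sorted[4] = gf$gcg
  sorted[5] = ggf$gc
sorted[2] = f$gcgg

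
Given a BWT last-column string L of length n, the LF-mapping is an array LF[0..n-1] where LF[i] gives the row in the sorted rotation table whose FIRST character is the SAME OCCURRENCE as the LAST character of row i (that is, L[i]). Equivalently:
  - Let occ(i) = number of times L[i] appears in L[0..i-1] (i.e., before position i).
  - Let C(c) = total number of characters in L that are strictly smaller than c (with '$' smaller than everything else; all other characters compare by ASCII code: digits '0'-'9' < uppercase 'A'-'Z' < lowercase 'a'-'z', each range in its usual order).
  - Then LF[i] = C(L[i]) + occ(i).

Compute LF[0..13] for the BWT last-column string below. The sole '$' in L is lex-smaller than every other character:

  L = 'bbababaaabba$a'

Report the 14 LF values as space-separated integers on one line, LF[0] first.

Answer: 8 9 1 10 2 11 3 4 5 12 13 6 0 7

Derivation:
Char counts: '$':1, 'a':7, 'b':6
C (first-col start): C('$')=0, C('a')=1, C('b')=8
L[0]='b': occ=0, LF[0]=C('b')+0=8+0=8
L[1]='b': occ=1, LF[1]=C('b')+1=8+1=9
L[2]='a': occ=0, LF[2]=C('a')+0=1+0=1
L[3]='b': occ=2, LF[3]=C('b')+2=8+2=10
L[4]='a': occ=1, LF[4]=C('a')+1=1+1=2
L[5]='b': occ=3, LF[5]=C('b')+3=8+3=11
L[6]='a': occ=2, LF[6]=C('a')+2=1+2=3
L[7]='a': occ=3, LF[7]=C('a')+3=1+3=4
L[8]='a': occ=4, LF[8]=C('a')+4=1+4=5
L[9]='b': occ=4, LF[9]=C('b')+4=8+4=12
L[10]='b': occ=5, LF[10]=C('b')+5=8+5=13
L[11]='a': occ=5, LF[11]=C('a')+5=1+5=6
L[12]='$': occ=0, LF[12]=C('$')+0=0+0=0
L[13]='a': occ=6, LF[13]=C('a')+6=1+6=7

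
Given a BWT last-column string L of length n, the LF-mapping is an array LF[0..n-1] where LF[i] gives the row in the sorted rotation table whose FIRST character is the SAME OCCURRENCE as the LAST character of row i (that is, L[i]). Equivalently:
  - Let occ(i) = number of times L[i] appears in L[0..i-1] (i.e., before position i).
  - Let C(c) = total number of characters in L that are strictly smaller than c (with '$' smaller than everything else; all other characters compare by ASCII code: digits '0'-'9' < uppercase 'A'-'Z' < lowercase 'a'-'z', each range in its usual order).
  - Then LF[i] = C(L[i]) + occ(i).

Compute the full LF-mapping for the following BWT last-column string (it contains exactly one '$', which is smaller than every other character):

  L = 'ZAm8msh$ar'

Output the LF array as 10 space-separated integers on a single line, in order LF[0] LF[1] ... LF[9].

Char counts: '$':1, '8':1, 'A':1, 'Z':1, 'a':1, 'h':1, 'm':2, 'r':1, 's':1
C (first-col start): C('$')=0, C('8')=1, C('A')=2, C('Z')=3, C('a')=4, C('h')=5, C('m')=6, C('r')=8, C('s')=9
L[0]='Z': occ=0, LF[0]=C('Z')+0=3+0=3
L[1]='A': occ=0, LF[1]=C('A')+0=2+0=2
L[2]='m': occ=0, LF[2]=C('m')+0=6+0=6
L[3]='8': occ=0, LF[3]=C('8')+0=1+0=1
L[4]='m': occ=1, LF[4]=C('m')+1=6+1=7
L[5]='s': occ=0, LF[5]=C('s')+0=9+0=9
L[6]='h': occ=0, LF[6]=C('h')+0=5+0=5
L[7]='$': occ=0, LF[7]=C('$')+0=0+0=0
L[8]='a': occ=0, LF[8]=C('a')+0=4+0=4
L[9]='r': occ=0, LF[9]=C('r')+0=8+0=8

Answer: 3 2 6 1 7 9 5 0 4 8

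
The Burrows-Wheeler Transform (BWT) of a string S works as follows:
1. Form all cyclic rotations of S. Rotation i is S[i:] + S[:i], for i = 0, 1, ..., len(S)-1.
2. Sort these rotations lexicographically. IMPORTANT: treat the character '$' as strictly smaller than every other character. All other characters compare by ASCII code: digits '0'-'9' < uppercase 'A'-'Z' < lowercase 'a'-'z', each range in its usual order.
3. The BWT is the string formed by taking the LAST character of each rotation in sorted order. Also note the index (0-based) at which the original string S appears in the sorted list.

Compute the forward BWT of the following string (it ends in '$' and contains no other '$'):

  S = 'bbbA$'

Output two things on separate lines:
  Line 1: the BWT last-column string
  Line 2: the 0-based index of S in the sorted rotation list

All 5 rotations (rotation i = S[i:]+S[:i]):
  rot[0] = bbbA$
  rot[1] = bbA$b
  rot[2] = bA$bb
  rot[3] = A$bbb
  rot[4] = $bbbA
Sorted (with $ < everything):
  sorted[0] = $bbbA  (last char: 'A')
  sorted[1] = A$bbb  (last char: 'b')
  sorted[2] = bA$bb  (last char: 'b')
  sorted[3] = bbA$b  (last char: 'b')
  sorted[4] = bbbA$  (last char: '$')
Last column: Abbb$
Original string S is at sorted index 4

Answer: Abbb$
4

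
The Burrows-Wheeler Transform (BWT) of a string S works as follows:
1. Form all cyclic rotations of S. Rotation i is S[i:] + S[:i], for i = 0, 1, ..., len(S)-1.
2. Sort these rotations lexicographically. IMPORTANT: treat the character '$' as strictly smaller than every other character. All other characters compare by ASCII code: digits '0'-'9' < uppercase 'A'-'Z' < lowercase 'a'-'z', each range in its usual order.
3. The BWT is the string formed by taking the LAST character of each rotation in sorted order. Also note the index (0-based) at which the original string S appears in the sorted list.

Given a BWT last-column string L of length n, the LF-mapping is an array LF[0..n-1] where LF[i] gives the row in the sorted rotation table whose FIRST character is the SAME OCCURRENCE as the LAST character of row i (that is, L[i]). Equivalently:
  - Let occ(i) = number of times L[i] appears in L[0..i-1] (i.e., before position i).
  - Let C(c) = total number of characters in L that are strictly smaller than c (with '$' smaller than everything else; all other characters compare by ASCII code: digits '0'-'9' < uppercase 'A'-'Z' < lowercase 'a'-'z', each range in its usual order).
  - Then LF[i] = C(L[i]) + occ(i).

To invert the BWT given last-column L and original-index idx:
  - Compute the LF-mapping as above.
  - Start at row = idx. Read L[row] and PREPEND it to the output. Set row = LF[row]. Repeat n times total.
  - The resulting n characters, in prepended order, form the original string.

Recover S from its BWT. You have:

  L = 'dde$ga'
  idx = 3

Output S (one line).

LF mapping: 2 3 4 0 5 1
Walk LF starting at row 3, prepending L[row]:
  step 1: row=3, L[3]='$', prepend. Next row=LF[3]=0
  step 2: row=0, L[0]='d', prepend. Next row=LF[0]=2
  step 3: row=2, L[2]='e', prepend. Next row=LF[2]=4
  step 4: row=4, L[4]='g', prepend. Next row=LF[4]=5
  step 5: row=5, L[5]='a', prepend. Next row=LF[5]=1
  step 6: row=1, L[1]='d', prepend. Next row=LF[1]=3
Reversed output: daged$

Answer: daged$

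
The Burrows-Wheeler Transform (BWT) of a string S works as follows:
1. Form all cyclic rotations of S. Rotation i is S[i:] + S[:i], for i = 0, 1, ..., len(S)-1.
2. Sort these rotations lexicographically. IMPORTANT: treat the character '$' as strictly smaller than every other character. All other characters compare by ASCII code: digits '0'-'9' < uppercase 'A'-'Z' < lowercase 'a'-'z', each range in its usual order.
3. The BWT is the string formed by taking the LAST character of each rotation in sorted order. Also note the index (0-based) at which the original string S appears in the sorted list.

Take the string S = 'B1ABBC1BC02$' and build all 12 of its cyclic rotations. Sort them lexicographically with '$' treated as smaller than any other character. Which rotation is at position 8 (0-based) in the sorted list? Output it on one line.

All 12 rotations (rotation i = S[i:]+S[:i]):
  rot[0] = B1ABBC1BC02$
  rot[1] = 1ABBC1BC02$B
  rot[2] = ABBC1BC02$B1
  rot[3] = BBC1BC02$B1A
  rot[4] = BC1BC02$B1AB
  rot[5] = C1BC02$B1ABB
  rot[6] = 1BC02$B1ABBC
  rot[7] = BC02$B1ABBC1
  rot[8] = C02$B1ABBC1B
  rot[9] = 02$B1ABBC1BC
  rot[10] = 2$B1ABBC1BC0
  rot[11] = $B1ABBC1BC02
Sorted (with $ < everything):
  sorted[0] = $B1ABBC1BC02
  sorted[1] = 02$B1ABBC1BC
  sorted[2] = 1ABBC1BC02$B
  sorted[3] = 1BC02$B1ABBC
  sorted[4] = 2$B1ABBC1BC0
  sorted[5] = ABBC1BC02$B1
  sorted[6] = B1ABBC1BC02$
  sorted[7] = BBC1BC02$B1A
  sorted[8] = BC02$B1ABBC1
  sorted[9] = BC1BC02$B1AB
  sorted[10] = C02$B1ABBC1B
  sorted[11] = C1BC02$B1ABB
sorted[8] = BC02$B1ABBC1

Answer: BC02$B1ABBC1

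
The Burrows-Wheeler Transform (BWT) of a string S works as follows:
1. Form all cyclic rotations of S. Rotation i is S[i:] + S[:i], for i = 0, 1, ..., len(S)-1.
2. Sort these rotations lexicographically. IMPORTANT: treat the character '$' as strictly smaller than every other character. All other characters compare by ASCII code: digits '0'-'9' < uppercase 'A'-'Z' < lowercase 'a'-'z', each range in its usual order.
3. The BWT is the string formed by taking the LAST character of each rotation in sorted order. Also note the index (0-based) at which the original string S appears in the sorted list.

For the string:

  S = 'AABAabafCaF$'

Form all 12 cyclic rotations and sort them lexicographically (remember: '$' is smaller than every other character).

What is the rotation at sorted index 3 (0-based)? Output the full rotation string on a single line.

All 12 rotations (rotation i = S[i:]+S[:i]):
  rot[0] = AABAabafCaF$
  rot[1] = ABAabafCaF$A
  rot[2] = BAabafCaF$AA
  rot[3] = AabafCaF$AAB
  rot[4] = abafCaF$AABA
  rot[5] = bafCaF$AABAa
  rot[6] = afCaF$AABAab
  rot[7] = fCaF$AABAaba
  rot[8] = CaF$AABAabaf
  rot[9] = aF$AABAabafC
  rot[10] = F$AABAabafCa
  rot[11] = $AABAabafCaF
Sorted (with $ < everything):
  sorted[0] = $AABAabafCaF
  sorted[1] = AABAabafCaF$
  sorted[2] = ABAabafCaF$A
  sorted[3] = AabafCaF$AAB
  sorted[4] = BAabafCaF$AA
  sorted[5] = CaF$AABAabaf
  sorted[6] = F$AABAabafCa
  sorted[7] = aF$AABAabafC
  sorted[8] = abafCaF$AABA
  sorted[9] = afCaF$AABAab
  sorted[10] = bafCaF$AABAa
  sorted[11] = fCaF$AABAaba
sorted[3] = AabafCaF$AAB

Answer: AabafCaF$AAB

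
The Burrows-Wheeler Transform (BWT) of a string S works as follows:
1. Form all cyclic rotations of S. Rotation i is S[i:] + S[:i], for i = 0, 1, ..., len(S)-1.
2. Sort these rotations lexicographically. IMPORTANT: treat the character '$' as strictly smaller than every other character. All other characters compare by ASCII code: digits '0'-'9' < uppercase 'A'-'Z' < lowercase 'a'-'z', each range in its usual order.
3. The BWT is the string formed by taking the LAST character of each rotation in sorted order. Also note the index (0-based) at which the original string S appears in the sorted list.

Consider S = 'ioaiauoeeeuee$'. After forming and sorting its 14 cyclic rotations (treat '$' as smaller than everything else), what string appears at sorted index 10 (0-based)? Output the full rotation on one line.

All 14 rotations (rotation i = S[i:]+S[:i]):
  rot[0] = ioaiauoeeeuee$
  rot[1] = oaiauoeeeuee$i
  rot[2] = aiauoeeeuee$io
  rot[3] = iauoeeeuee$ioa
  rot[4] = auoeeeuee$ioai
  rot[5] = uoeeeuee$ioaia
  rot[6] = oeeeuee$ioaiau
  rot[7] = eeeuee$ioaiauo
  rot[8] = eeuee$ioaiauoe
  rot[9] = euee$ioaiauoee
  rot[10] = uee$ioaiauoeee
  rot[11] = ee$ioaiauoeeeu
  rot[12] = e$ioaiauoeeeue
  rot[13] = $ioaiauoeeeuee
Sorted (with $ < everything):
  sorted[0] = $ioaiauoeeeuee
  sorted[1] = aiauoeeeuee$io
  sorted[2] = auoeeeuee$ioai
  sorted[3] = e$ioaiauoeeeue
  sorted[4] = ee$ioaiauoeeeu
  sorted[5] = eeeuee$ioaiauo
  sorted[6] = eeuee$ioaiauoe
  sorted[7] = euee$ioaiauoee
  sorted[8] = iauoeeeuee$ioa
  sorted[9] = ioaiauoeeeuee$
  sorted[10] = oaiauoeeeuee$i
  sorted[11] = oeeeuee$ioaiau
  sorted[12] = uee$ioaiauoeee
  sorted[13] = uoeeeuee$ioaia
sorted[10] = oaiauoeeeuee$i

Answer: oaiauoeeeuee$i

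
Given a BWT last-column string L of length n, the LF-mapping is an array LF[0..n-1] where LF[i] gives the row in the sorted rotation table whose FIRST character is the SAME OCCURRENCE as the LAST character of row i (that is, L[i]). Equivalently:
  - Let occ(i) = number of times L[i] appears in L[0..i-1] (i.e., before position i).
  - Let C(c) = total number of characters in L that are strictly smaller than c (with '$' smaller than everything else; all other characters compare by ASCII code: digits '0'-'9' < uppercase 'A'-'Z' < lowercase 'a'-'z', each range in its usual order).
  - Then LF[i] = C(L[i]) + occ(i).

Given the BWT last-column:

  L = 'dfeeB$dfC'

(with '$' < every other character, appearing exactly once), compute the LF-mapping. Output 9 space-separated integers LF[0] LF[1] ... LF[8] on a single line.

Answer: 3 7 5 6 1 0 4 8 2

Derivation:
Char counts: '$':1, 'B':1, 'C':1, 'd':2, 'e':2, 'f':2
C (first-col start): C('$')=0, C('B')=1, C('C')=2, C('d')=3, C('e')=5, C('f')=7
L[0]='d': occ=0, LF[0]=C('d')+0=3+0=3
L[1]='f': occ=0, LF[1]=C('f')+0=7+0=7
L[2]='e': occ=0, LF[2]=C('e')+0=5+0=5
L[3]='e': occ=1, LF[3]=C('e')+1=5+1=6
L[4]='B': occ=0, LF[4]=C('B')+0=1+0=1
L[5]='$': occ=0, LF[5]=C('$')+0=0+0=0
L[6]='d': occ=1, LF[6]=C('d')+1=3+1=4
L[7]='f': occ=1, LF[7]=C('f')+1=7+1=8
L[8]='C': occ=0, LF[8]=C('C')+0=2+0=2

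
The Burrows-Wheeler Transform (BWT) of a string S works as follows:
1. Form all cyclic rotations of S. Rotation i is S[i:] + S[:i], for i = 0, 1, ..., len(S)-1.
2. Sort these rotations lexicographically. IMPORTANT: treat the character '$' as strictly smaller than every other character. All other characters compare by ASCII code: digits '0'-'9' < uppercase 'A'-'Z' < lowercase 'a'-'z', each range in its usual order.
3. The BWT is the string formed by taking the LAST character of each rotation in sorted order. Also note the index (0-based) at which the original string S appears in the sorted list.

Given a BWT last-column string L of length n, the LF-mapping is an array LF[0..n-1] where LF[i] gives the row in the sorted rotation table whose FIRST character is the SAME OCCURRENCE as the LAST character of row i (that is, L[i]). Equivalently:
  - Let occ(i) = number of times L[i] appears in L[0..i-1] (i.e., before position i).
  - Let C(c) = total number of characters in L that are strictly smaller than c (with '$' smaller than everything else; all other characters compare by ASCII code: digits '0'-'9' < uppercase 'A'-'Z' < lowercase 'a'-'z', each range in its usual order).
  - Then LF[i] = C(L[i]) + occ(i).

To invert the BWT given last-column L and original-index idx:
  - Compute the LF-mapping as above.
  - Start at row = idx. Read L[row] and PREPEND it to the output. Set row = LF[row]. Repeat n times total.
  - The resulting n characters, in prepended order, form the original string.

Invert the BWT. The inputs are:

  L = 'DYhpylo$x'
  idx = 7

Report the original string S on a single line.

LF mapping: 1 2 3 6 8 4 5 0 7
Walk LF starting at row 7, prepending L[row]:
  step 1: row=7, L[7]='$', prepend. Next row=LF[7]=0
  step 2: row=0, L[0]='D', prepend. Next row=LF[0]=1
  step 3: row=1, L[1]='Y', prepend. Next row=LF[1]=2
  step 4: row=2, L[2]='h', prepend. Next row=LF[2]=3
  step 5: row=3, L[3]='p', prepend. Next row=LF[3]=6
  step 6: row=6, L[6]='o', prepend. Next row=LF[6]=5
  step 7: row=5, L[5]='l', prepend. Next row=LF[5]=4
  step 8: row=4, L[4]='y', prepend. Next row=LF[4]=8
  step 9: row=8, L[8]='x', prepend. Next row=LF[8]=7
Reversed output: xylophYD$

Answer: xylophYD$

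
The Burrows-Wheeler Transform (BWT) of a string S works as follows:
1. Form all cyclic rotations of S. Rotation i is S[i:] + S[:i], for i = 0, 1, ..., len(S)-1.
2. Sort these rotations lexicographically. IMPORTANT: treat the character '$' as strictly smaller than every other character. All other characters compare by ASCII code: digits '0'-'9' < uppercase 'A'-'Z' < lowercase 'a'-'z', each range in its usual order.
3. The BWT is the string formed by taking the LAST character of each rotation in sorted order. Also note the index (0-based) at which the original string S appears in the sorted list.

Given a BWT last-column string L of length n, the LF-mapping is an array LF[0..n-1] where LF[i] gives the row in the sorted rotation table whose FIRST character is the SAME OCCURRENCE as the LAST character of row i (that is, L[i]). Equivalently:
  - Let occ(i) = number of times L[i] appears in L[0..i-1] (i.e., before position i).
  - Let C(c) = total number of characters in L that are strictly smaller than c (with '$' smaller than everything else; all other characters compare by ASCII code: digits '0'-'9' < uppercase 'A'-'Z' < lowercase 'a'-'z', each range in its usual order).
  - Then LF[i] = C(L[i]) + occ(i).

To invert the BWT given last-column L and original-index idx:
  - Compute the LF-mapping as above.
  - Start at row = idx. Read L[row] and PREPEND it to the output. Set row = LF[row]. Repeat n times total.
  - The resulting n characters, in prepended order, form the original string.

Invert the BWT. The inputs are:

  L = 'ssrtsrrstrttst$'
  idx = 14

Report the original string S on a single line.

Answer: tttssrsttrsrrs$

Derivation:
LF mapping: 5 6 1 10 7 2 3 8 11 4 12 13 9 14 0
Walk LF starting at row 14, prepending L[row]:
  step 1: row=14, L[14]='$', prepend. Next row=LF[14]=0
  step 2: row=0, L[0]='s', prepend. Next row=LF[0]=5
  step 3: row=5, L[5]='r', prepend. Next row=LF[5]=2
  step 4: row=2, L[2]='r', prepend. Next row=LF[2]=1
  step 5: row=1, L[1]='s', prepend. Next row=LF[1]=6
  step 6: row=6, L[6]='r', prepend. Next row=LF[6]=3
  step 7: row=3, L[3]='t', prepend. Next row=LF[3]=10
  step 8: row=10, L[10]='t', prepend. Next row=LF[10]=12
  step 9: row=12, L[12]='s', prepend. Next row=LF[12]=9
  step 10: row=9, L[9]='r', prepend. Next row=LF[9]=4
  step 11: row=4, L[4]='s', prepend. Next row=LF[4]=7
  step 12: row=7, L[7]='s', prepend. Next row=LF[7]=8
  step 13: row=8, L[8]='t', prepend. Next row=LF[8]=11
  step 14: row=11, L[11]='t', prepend. Next row=LF[11]=13
  step 15: row=13, L[13]='t', prepend. Next row=LF[13]=14
Reversed output: tttssrsttrsrrs$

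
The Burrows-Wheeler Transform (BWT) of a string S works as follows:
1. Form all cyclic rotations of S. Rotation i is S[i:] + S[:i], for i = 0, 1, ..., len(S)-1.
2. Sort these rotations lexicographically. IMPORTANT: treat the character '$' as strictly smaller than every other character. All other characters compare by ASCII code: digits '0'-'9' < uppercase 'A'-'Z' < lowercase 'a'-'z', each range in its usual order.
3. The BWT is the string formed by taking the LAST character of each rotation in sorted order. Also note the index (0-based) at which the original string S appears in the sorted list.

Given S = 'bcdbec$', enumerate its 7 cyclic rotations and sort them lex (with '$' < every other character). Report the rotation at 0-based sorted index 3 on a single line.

All 7 rotations (rotation i = S[i:]+S[:i]):
  rot[0] = bcdbec$
  rot[1] = cdbec$b
  rot[2] = dbec$bc
  rot[3] = bec$bcd
  rot[4] = ec$bcdb
  rot[5] = c$bcdbe
  rot[6] = $bcdbec
Sorted (with $ < everything):
  sorted[0] = $bcdbec
  sorted[1] = bcdbec$
  sorted[2] = bec$bcd
  sorted[3] = c$bcdbe
  sorted[4] = cdbec$b
  sorted[5] = dbec$bc
  sorted[6] = ec$bcdb
sorted[3] = c$bcdbe

Answer: c$bcdbe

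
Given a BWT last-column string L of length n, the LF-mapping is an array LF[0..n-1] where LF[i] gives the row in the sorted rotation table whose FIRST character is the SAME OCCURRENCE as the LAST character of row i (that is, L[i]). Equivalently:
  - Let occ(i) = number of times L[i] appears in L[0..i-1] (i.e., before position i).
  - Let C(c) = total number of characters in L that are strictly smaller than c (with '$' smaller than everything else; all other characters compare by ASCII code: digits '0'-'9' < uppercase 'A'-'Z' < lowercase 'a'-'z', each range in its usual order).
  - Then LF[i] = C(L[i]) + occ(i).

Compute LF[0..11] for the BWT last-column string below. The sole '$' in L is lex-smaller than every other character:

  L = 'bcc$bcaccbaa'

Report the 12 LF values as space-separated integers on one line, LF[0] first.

Char counts: '$':1, 'a':3, 'b':3, 'c':5
C (first-col start): C('$')=0, C('a')=1, C('b')=4, C('c')=7
L[0]='b': occ=0, LF[0]=C('b')+0=4+0=4
L[1]='c': occ=0, LF[1]=C('c')+0=7+0=7
L[2]='c': occ=1, LF[2]=C('c')+1=7+1=8
L[3]='$': occ=0, LF[3]=C('$')+0=0+0=0
L[4]='b': occ=1, LF[4]=C('b')+1=4+1=5
L[5]='c': occ=2, LF[5]=C('c')+2=7+2=9
L[6]='a': occ=0, LF[6]=C('a')+0=1+0=1
L[7]='c': occ=3, LF[7]=C('c')+3=7+3=10
L[8]='c': occ=4, LF[8]=C('c')+4=7+4=11
L[9]='b': occ=2, LF[9]=C('b')+2=4+2=6
L[10]='a': occ=1, LF[10]=C('a')+1=1+1=2
L[11]='a': occ=2, LF[11]=C('a')+2=1+2=3

Answer: 4 7 8 0 5 9 1 10 11 6 2 3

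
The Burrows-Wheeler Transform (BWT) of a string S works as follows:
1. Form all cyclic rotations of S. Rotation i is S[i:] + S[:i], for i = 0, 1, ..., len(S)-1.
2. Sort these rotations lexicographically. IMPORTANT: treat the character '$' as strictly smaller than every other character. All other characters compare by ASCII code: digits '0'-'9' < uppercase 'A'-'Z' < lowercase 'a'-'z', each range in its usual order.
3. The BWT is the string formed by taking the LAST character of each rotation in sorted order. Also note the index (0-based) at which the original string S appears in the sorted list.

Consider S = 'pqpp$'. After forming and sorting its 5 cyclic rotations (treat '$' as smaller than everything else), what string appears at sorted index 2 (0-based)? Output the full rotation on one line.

All 5 rotations (rotation i = S[i:]+S[:i]):
  rot[0] = pqpp$
  rot[1] = qpp$p
  rot[2] = pp$pq
  rot[3] = p$pqp
  rot[4] = $pqpp
Sorted (with $ < everything):
  sorted[0] = $pqpp
  sorted[1] = p$pqp
  sorted[2] = pp$pq
  sorted[3] = pqpp$
  sorted[4] = qpp$p
sorted[2] = pp$pq

Answer: pp$pq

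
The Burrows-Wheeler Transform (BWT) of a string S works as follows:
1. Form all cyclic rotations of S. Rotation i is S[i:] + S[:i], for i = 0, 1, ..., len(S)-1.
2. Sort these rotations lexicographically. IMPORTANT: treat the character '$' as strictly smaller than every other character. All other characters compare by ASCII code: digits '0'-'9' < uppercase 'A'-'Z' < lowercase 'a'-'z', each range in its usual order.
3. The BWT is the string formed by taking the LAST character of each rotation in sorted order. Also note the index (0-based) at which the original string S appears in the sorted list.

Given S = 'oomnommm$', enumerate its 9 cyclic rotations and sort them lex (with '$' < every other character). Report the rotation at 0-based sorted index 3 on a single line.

All 9 rotations (rotation i = S[i:]+S[:i]):
  rot[0] = oomnommm$
  rot[1] = omnommm$o
  rot[2] = mnommm$oo
  rot[3] = nommm$oom
  rot[4] = ommm$oomn
  rot[5] = mmm$oomno
  rot[6] = mm$oomnom
  rot[7] = m$oomnomm
  rot[8] = $oomnommm
Sorted (with $ < everything):
  sorted[0] = $oomnommm
  sorted[1] = m$oomnomm
  sorted[2] = mm$oomnom
  sorted[3] = mmm$oomno
  sorted[4] = mnommm$oo
  sorted[5] = nommm$oom
  sorted[6] = ommm$oomn
  sorted[7] = omnommm$o
  sorted[8] = oomnommm$
sorted[3] = mmm$oomno

Answer: mmm$oomno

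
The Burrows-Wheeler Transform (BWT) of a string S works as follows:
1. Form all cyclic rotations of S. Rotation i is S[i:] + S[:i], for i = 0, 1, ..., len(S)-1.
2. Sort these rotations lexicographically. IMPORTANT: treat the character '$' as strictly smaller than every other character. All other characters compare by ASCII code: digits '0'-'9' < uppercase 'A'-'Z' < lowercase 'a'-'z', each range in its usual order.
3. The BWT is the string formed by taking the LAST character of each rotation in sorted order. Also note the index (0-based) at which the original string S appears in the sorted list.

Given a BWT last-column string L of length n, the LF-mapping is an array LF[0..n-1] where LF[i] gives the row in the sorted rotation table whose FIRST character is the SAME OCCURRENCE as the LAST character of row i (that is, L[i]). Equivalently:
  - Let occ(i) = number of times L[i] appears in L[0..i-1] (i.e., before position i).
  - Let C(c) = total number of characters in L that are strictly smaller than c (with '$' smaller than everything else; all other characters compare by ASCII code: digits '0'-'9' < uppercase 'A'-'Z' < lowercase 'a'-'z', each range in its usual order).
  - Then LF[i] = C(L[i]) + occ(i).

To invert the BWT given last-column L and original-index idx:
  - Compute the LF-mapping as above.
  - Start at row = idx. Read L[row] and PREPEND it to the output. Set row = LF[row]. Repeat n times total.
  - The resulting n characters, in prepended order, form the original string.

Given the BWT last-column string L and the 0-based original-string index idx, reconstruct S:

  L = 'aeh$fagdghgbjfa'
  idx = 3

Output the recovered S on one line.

LF mapping: 1 6 12 0 7 2 9 5 10 13 11 4 14 8 3
Walk LF starting at row 3, prepending L[row]:
  step 1: row=3, L[3]='$', prepend. Next row=LF[3]=0
  step 2: row=0, L[0]='a', prepend. Next row=LF[0]=1
  step 3: row=1, L[1]='e', prepend. Next row=LF[1]=6
  step 4: row=6, L[6]='g', prepend. Next row=LF[6]=9
  step 5: row=9, L[9]='h', prepend. Next row=LF[9]=13
  step 6: row=13, L[13]='f', prepend. Next row=LF[13]=8
  step 7: row=8, L[8]='g', prepend. Next row=LF[8]=10
  step 8: row=10, L[10]='g', prepend. Next row=LF[10]=11
  step 9: row=11, L[11]='b', prepend. Next row=LF[11]=4
  step 10: row=4, L[4]='f', prepend. Next row=LF[4]=7
  step 11: row=7, L[7]='d', prepend. Next row=LF[7]=5
  step 12: row=5, L[5]='a', prepend. Next row=LF[5]=2
  step 13: row=2, L[2]='h', prepend. Next row=LF[2]=12
  step 14: row=12, L[12]='j', prepend. Next row=LF[12]=14
  step 15: row=14, L[14]='a', prepend. Next row=LF[14]=3
Reversed output: ajhadfbggfhgea$

Answer: ajhadfbggfhgea$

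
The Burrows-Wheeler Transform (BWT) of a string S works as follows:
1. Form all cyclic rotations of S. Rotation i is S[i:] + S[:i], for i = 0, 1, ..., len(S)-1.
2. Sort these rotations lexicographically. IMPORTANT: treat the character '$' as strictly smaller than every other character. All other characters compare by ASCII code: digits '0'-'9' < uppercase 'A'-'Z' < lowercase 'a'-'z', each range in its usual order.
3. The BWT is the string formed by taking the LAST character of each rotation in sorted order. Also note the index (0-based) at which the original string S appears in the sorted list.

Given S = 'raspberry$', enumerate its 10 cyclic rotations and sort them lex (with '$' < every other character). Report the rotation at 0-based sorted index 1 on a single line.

All 10 rotations (rotation i = S[i:]+S[:i]):
  rot[0] = raspberry$
  rot[1] = aspberry$r
  rot[2] = spberry$ra
  rot[3] = pberry$ras
  rot[4] = berry$rasp
  rot[5] = erry$raspb
  rot[6] = rry$raspbe
  rot[7] = ry$raspber
  rot[8] = y$raspberr
  rot[9] = $raspberry
Sorted (with $ < everything):
  sorted[0] = $raspberry
  sorted[1] = aspberry$r
  sorted[2] = berry$rasp
  sorted[3] = erry$raspb
  sorted[4] = pberry$ras
  sorted[5] = raspberry$
  sorted[6] = rry$raspbe
  sorted[7] = ry$raspber
  sorted[8] = spberry$ra
  sorted[9] = y$raspberr
sorted[1] = aspberry$r

Answer: aspberry$r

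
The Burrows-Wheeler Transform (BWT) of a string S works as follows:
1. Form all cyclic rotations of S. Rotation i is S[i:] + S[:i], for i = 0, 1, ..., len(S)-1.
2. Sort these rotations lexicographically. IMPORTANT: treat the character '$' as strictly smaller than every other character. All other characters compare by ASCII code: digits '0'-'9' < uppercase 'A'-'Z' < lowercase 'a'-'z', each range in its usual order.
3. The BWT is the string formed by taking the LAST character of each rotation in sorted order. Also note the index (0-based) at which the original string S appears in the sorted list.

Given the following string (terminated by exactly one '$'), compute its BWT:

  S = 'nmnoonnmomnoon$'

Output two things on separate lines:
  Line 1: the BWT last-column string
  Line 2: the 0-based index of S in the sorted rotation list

Answer: nonno$nommmoonn
5

Derivation:
All 15 rotations (rotation i = S[i:]+S[:i]):
  rot[0] = nmnoonnmomnoon$
  rot[1] = mnoonnmomnoon$n
  rot[2] = noonnmomnoon$nm
  rot[3] = oonnmomnoon$nmn
  rot[4] = onnmomnoon$nmno
  rot[5] = nnmomnoon$nmnoo
  rot[6] = nmomnoon$nmnoon
  rot[7] = momnoon$nmnoonn
  rot[8] = omnoon$nmnoonnm
  rot[9] = mnoon$nmnoonnmo
  rot[10] = noon$nmnoonnmom
  rot[11] = oon$nmnoonnmomn
  rot[12] = on$nmnoonnmomno
  rot[13] = n$nmnoonnmomnoo
  rot[14] = $nmnoonnmomnoon
Sorted (with $ < everything):
  sorted[0] = $nmnoonnmomnoon  (last char: 'n')
  sorted[1] = mnoon$nmnoonnmo  (last char: 'o')
  sorted[2] = mnoonnmomnoon$n  (last char: 'n')
  sorted[3] = momnoon$nmnoonn  (last char: 'n')
  sorted[4] = n$nmnoonnmomnoo  (last char: 'o')
  sorted[5] = nmnoonnmomnoon$  (last char: '$')
  sorted[6] = nmomnoon$nmnoon  (last char: 'n')
  sorted[7] = nnmomnoon$nmnoo  (last char: 'o')
  sorted[8] = noon$nmnoonnmom  (last char: 'm')
  sorted[9] = noonnmomnoon$nm  (last char: 'm')
  sorted[10] = omnoon$nmnoonnm  (last char: 'm')
  sorted[11] = on$nmnoonnmomno  (last char: 'o')
  sorted[12] = onnmomnoon$nmno  (last char: 'o')
  sorted[13] = oon$nmnoonnmomn  (last char: 'n')
  sorted[14] = oonnmomnoon$nmn  (last char: 'n')
Last column: nonno$nommmoonn
Original string S is at sorted index 5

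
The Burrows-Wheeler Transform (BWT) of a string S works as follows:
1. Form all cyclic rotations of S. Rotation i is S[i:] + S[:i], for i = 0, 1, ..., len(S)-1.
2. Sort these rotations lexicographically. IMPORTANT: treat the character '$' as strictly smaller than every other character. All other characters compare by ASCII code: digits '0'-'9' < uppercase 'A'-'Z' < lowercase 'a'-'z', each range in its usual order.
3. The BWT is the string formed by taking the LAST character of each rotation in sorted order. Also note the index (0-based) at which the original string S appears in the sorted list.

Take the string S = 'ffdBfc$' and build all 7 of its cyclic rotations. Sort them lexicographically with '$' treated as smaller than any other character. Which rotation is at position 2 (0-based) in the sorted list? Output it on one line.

All 7 rotations (rotation i = S[i:]+S[:i]):
  rot[0] = ffdBfc$
  rot[1] = fdBfc$f
  rot[2] = dBfc$ff
  rot[3] = Bfc$ffd
  rot[4] = fc$ffdB
  rot[5] = c$ffdBf
  rot[6] = $ffdBfc
Sorted (with $ < everything):
  sorted[0] = $ffdBfc
  sorted[1] = Bfc$ffd
  sorted[2] = c$ffdBf
  sorted[3] = dBfc$ff
  sorted[4] = fc$ffdB
  sorted[5] = fdBfc$f
  sorted[6] = ffdBfc$
sorted[2] = c$ffdBf

Answer: c$ffdBf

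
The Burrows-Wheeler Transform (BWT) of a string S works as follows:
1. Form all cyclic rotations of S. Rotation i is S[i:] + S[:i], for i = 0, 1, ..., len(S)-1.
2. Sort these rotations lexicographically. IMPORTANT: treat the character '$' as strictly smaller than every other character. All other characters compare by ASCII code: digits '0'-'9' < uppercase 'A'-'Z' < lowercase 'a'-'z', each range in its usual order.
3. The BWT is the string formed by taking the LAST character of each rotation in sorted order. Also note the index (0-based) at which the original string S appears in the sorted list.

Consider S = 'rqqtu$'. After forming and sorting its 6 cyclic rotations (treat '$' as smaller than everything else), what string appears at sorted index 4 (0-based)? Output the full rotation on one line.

All 6 rotations (rotation i = S[i:]+S[:i]):
  rot[0] = rqqtu$
  rot[1] = qqtu$r
  rot[2] = qtu$rq
  rot[3] = tu$rqq
  rot[4] = u$rqqt
  rot[5] = $rqqtu
Sorted (with $ < everything):
  sorted[0] = $rqqtu
  sorted[1] = qqtu$r
  sorted[2] = qtu$rq
  sorted[3] = rqqtu$
  sorted[4] = tu$rqq
  sorted[5] = u$rqqt
sorted[4] = tu$rqq

Answer: tu$rqq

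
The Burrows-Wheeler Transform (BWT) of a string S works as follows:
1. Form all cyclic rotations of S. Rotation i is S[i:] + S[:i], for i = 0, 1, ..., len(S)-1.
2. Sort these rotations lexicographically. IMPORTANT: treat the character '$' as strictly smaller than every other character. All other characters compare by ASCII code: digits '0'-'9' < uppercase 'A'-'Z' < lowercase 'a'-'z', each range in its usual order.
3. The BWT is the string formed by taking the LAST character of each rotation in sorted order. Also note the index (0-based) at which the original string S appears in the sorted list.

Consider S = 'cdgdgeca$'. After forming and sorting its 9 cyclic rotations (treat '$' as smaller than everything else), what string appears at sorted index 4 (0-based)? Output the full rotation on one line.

Answer: dgdgeca$c

Derivation:
All 9 rotations (rotation i = S[i:]+S[:i]):
  rot[0] = cdgdgeca$
  rot[1] = dgdgeca$c
  rot[2] = gdgeca$cd
  rot[3] = dgeca$cdg
  rot[4] = geca$cdgd
  rot[5] = eca$cdgdg
  rot[6] = ca$cdgdge
  rot[7] = a$cdgdgec
  rot[8] = $cdgdgeca
Sorted (with $ < everything):
  sorted[0] = $cdgdgeca
  sorted[1] = a$cdgdgec
  sorted[2] = ca$cdgdge
  sorted[3] = cdgdgeca$
  sorted[4] = dgdgeca$c
  sorted[5] = dgeca$cdg
  sorted[6] = eca$cdgdg
  sorted[7] = gdgeca$cd
  sorted[8] = geca$cdgd
sorted[4] = dgdgeca$c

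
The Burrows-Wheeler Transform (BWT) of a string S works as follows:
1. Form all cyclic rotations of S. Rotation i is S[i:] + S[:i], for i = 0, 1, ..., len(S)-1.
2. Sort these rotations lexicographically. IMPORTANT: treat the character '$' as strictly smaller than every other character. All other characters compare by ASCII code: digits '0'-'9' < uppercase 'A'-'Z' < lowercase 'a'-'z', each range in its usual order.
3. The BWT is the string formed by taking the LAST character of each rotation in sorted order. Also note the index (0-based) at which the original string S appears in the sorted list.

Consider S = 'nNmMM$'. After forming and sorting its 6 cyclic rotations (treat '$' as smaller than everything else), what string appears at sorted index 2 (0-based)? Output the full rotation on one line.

Answer: MM$nNm

Derivation:
All 6 rotations (rotation i = S[i:]+S[:i]):
  rot[0] = nNmMM$
  rot[1] = NmMM$n
  rot[2] = mMM$nN
  rot[3] = MM$nNm
  rot[4] = M$nNmM
  rot[5] = $nNmMM
Sorted (with $ < everything):
  sorted[0] = $nNmMM
  sorted[1] = M$nNmM
  sorted[2] = MM$nNm
  sorted[3] = NmMM$n
  sorted[4] = mMM$nN
  sorted[5] = nNmMM$
sorted[2] = MM$nNm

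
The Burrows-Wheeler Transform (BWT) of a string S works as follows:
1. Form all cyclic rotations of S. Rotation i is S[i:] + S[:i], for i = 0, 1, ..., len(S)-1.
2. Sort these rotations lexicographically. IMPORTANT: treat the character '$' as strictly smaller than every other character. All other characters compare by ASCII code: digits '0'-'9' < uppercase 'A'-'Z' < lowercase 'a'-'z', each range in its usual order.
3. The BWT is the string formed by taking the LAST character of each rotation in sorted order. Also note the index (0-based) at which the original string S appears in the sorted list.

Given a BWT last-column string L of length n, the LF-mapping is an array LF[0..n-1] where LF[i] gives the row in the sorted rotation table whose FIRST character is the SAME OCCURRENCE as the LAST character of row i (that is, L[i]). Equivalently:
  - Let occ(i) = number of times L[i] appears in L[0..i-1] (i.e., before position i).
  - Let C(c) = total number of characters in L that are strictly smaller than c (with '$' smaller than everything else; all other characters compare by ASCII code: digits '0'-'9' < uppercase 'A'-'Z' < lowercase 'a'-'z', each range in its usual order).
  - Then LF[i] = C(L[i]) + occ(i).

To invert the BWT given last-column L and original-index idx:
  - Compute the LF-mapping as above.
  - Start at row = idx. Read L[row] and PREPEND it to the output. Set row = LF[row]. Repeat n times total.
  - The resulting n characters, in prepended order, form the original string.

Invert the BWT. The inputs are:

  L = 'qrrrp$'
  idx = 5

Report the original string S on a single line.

Answer: rrprq$

Derivation:
LF mapping: 2 3 4 5 1 0
Walk LF starting at row 5, prepending L[row]:
  step 1: row=5, L[5]='$', prepend. Next row=LF[5]=0
  step 2: row=0, L[0]='q', prepend. Next row=LF[0]=2
  step 3: row=2, L[2]='r', prepend. Next row=LF[2]=4
  step 4: row=4, L[4]='p', prepend. Next row=LF[4]=1
  step 5: row=1, L[1]='r', prepend. Next row=LF[1]=3
  step 6: row=3, L[3]='r', prepend. Next row=LF[3]=5
Reversed output: rrprq$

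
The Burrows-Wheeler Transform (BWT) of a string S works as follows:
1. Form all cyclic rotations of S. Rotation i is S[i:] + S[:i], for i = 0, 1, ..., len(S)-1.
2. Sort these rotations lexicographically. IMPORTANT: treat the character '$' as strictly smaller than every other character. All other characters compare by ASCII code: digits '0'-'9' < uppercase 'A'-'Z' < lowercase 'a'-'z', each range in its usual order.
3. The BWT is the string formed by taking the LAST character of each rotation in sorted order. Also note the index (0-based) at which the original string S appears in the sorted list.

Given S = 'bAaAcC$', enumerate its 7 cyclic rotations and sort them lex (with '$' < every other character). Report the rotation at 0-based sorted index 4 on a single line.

All 7 rotations (rotation i = S[i:]+S[:i]):
  rot[0] = bAaAcC$
  rot[1] = AaAcC$b
  rot[2] = aAcC$bA
  rot[3] = AcC$bAa
  rot[4] = cC$bAaA
  rot[5] = C$bAaAc
  rot[6] = $bAaAcC
Sorted (with $ < everything):
  sorted[0] = $bAaAcC
  sorted[1] = AaAcC$b
  sorted[2] = AcC$bAa
  sorted[3] = C$bAaAc
  sorted[4] = aAcC$bA
  sorted[5] = bAaAcC$
  sorted[6] = cC$bAaA
sorted[4] = aAcC$bA

Answer: aAcC$bA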